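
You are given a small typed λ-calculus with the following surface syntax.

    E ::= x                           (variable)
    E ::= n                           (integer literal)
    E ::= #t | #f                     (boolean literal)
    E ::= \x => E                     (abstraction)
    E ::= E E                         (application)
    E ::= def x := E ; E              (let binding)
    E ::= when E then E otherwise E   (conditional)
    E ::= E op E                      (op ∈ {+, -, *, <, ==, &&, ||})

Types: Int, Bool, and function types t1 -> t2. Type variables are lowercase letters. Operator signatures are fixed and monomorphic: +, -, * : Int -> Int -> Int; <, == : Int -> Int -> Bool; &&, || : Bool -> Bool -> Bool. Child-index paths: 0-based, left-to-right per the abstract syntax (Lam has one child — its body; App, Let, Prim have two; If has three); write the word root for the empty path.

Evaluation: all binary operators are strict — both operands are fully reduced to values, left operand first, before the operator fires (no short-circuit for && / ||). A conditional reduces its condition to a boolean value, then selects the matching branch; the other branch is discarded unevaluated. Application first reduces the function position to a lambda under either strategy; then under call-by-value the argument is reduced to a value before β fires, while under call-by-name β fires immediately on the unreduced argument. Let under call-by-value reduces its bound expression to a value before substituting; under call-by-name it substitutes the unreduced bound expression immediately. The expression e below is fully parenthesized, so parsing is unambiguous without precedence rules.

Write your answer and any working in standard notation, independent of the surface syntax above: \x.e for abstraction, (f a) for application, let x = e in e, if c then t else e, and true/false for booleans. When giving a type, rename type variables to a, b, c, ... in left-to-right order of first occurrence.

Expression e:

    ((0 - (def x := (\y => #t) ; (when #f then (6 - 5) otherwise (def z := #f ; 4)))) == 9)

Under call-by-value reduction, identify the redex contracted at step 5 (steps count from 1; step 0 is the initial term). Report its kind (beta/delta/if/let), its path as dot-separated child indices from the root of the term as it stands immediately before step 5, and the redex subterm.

Working:
step 0: ((0 - (let x = (\y.true) in (if false then (6 - 5) else (let z = false in 4)))) == 9)
step 1: [let@0.1] ((0 - (if false then (6 - 5) else (let z = false in 4))) == 9)
step 2: [if@0.1] ((0 - (let z = false in 4)) == 9)
step 3: [let@0.1] ((0 - 4) == 9)
step 4: [delta@0] (-4 == 9)
step 5: [delta@root] false

Answer: delta at root : (-4 == 9)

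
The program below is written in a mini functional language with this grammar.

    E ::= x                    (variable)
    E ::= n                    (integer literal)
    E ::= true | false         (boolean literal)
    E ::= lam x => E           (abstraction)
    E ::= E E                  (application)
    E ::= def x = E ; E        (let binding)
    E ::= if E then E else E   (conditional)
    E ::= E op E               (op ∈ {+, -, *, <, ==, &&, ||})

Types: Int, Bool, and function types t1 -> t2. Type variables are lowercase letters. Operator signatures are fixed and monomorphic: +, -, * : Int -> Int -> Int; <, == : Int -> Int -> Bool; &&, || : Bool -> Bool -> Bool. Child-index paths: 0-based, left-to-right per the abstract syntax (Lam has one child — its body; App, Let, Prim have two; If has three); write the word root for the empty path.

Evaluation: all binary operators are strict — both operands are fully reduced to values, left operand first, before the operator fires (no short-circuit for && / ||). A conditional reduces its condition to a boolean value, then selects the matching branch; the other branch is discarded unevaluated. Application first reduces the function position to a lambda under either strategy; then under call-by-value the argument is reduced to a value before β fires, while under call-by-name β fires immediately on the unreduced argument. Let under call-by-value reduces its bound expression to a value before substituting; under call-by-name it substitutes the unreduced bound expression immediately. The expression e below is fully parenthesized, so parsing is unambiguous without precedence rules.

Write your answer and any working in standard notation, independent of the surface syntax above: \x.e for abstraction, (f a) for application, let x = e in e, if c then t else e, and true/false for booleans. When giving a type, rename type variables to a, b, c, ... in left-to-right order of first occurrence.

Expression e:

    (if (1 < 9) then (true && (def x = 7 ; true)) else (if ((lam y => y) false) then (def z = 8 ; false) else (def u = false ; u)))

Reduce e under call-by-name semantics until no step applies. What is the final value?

Answer: true

Derivation:
step 0: (if (1 < 9) then (true && (let x = 7 in true)) else (if ((\y.y) false) then (let z = 8 in false) else (let u = false in u)))
step 1: [delta@0] (if true then (true && (let x = 7 in true)) else (if ((\y.y) false) then (let z = 8 in false) else (let u = false in u)))
step 2: [if@root] (true && (let x = 7 in true))
step 3: [let@1] (true && true)
step 4: [delta@root] true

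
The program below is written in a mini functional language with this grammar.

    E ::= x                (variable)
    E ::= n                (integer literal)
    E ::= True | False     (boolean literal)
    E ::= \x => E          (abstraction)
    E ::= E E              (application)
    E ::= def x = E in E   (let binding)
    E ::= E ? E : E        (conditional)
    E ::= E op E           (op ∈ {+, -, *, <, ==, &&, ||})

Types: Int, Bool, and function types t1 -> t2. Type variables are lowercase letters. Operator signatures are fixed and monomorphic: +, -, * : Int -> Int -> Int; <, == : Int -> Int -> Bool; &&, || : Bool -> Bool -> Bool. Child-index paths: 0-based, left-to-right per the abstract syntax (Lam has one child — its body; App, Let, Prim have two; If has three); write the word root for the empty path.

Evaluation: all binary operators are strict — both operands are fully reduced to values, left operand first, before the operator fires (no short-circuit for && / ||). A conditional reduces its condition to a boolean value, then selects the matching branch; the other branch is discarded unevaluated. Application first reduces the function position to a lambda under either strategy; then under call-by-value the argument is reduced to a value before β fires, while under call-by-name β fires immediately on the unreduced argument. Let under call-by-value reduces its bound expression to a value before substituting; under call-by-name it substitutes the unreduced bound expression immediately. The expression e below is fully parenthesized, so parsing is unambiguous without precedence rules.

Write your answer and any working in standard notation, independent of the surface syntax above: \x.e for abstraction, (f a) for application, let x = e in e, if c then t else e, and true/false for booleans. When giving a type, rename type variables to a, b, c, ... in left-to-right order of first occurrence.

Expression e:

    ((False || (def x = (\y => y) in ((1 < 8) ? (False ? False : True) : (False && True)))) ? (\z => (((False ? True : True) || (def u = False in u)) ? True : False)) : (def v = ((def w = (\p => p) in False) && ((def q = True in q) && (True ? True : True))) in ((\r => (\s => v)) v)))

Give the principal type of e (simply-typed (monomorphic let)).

Trace:
  unify Bool ~ Bool
y : a
\y._ : a -> a
let x : a -> a
  unify Int ~ Int
  unify Int ~ Int
  unify Bool ~ Bool
  unify Bool ~ Bool
  unify Bool ~ Bool
  unify Bool ~ Bool
  unify Bool ~ Bool
  unify Bool ~ Bool
  unify Bool ~ Bool
  unify Bool ~ Bool
  unify Bool ~ Bool
  unify Bool ~ Bool
  unify Bool ~ Bool
let u : Bool
u : Bool
  unify Bool ~ Bool
  unify Bool ~ Bool
  unify Bool ~ Bool
\z._ : b -> Bool
p : c
\p._ : c -> c
let w : c -> c
  unify Bool ~ Bool
let q : Bool
q : Bool
  unify Bool ~ Bool
  unify Bool ~ Bool
  unify Bool ~ Bool
  unify Bool ~ Bool
  unify Bool ~ Bool
let v : Bool
v : Bool
\s._ : e -> Bool
\r._ : d -> e -> Bool
v : Bool
  unify d -> e -> Bool ~ Bool -> f
  unify d ~ Bool
  unify e -> Bool ~ f
_ _ : e -> Bool
  unify b -> Bool ~ e -> Bool
  unify b ~ e
  unify Bool ~ Bool

Answer: a -> Bool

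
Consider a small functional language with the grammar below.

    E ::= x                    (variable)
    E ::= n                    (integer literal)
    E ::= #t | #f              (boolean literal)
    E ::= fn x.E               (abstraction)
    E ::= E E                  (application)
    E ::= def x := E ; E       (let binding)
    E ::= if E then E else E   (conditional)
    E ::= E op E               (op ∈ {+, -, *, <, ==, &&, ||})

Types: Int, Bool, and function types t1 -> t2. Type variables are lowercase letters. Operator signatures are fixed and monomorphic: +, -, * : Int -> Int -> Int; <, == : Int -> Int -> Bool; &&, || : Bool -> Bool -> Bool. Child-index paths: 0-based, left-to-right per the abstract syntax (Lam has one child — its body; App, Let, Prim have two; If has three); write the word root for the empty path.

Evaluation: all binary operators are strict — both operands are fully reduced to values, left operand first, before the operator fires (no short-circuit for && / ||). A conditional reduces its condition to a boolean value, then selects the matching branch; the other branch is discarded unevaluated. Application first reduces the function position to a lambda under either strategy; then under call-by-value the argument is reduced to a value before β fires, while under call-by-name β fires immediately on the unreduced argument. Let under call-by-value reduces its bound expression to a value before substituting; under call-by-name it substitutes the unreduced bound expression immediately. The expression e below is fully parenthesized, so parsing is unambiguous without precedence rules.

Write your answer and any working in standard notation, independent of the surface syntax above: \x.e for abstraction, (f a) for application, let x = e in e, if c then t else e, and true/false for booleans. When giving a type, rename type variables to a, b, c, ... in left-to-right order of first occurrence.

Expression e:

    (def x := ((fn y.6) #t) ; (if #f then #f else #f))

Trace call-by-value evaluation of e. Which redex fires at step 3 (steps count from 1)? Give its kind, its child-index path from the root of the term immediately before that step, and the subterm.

Answer: if at root : (if false then false else false)

Working:
step 0: (let x = ((\y.6) true) in (if false then false else false))
step 1: [beta@0] (let x = 6 in (if false then false else false))
step 2: [let@root] (if false then false else false)
step 3: [if@root] false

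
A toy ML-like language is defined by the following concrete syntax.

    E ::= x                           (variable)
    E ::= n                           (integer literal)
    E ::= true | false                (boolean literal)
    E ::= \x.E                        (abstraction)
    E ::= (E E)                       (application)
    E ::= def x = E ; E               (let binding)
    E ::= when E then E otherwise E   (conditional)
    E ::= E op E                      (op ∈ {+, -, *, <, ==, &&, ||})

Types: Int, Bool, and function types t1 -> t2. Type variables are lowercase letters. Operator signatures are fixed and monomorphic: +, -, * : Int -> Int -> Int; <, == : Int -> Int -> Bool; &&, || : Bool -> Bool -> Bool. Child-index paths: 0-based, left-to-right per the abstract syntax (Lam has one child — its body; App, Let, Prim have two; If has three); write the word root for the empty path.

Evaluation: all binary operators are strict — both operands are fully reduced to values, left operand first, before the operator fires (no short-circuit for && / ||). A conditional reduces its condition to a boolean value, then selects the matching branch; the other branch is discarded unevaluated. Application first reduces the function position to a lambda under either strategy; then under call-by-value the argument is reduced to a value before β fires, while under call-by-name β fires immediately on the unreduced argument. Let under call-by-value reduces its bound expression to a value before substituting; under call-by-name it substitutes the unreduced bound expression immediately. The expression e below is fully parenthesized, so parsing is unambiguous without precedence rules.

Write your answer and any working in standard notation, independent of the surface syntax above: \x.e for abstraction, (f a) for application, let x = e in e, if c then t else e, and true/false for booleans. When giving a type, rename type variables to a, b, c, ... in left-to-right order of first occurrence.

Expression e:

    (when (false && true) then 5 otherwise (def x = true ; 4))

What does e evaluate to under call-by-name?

Working:
step 0: (if (false && true) then 5 else (let x = true in 4))
step 1: [delta@0] (if false then 5 else (let x = true in 4))
step 2: [if@root] (let x = true in 4)
step 3: [let@root] 4

Answer: 4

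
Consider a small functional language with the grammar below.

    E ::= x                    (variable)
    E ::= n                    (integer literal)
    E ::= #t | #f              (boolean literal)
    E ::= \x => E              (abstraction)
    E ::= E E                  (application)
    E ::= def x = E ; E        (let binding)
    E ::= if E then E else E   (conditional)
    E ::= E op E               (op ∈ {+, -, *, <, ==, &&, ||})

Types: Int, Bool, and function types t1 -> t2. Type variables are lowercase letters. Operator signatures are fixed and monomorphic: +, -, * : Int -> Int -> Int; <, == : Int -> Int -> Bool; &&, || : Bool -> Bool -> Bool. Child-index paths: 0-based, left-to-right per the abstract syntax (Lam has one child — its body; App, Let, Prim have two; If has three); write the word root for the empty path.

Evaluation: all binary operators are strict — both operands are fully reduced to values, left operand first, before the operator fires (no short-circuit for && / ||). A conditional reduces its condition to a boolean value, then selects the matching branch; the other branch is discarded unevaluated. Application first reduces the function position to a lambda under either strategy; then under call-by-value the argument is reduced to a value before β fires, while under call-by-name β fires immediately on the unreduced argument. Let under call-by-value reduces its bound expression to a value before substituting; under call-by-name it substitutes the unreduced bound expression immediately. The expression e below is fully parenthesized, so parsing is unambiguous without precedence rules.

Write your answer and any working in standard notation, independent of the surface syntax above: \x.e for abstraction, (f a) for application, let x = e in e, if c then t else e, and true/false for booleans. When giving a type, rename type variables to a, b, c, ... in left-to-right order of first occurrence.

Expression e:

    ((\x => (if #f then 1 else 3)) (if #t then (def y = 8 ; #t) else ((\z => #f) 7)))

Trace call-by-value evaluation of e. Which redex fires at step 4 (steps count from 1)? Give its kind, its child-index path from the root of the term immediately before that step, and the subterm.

Answer: if at root : (if false then 1 else 3)

Trace:
step 0: ((\x.(if false then 1 else 3)) (if true then (let y = 8 in true) else ((\z.false) 7)))
step 1: [if@1] ((\x.(if false then 1 else 3)) (let y = 8 in true))
step 2: [let@1] ((\x.(if false then 1 else 3)) true)
step 3: [beta@root] (if false then 1 else 3)
step 4: [if@root] 3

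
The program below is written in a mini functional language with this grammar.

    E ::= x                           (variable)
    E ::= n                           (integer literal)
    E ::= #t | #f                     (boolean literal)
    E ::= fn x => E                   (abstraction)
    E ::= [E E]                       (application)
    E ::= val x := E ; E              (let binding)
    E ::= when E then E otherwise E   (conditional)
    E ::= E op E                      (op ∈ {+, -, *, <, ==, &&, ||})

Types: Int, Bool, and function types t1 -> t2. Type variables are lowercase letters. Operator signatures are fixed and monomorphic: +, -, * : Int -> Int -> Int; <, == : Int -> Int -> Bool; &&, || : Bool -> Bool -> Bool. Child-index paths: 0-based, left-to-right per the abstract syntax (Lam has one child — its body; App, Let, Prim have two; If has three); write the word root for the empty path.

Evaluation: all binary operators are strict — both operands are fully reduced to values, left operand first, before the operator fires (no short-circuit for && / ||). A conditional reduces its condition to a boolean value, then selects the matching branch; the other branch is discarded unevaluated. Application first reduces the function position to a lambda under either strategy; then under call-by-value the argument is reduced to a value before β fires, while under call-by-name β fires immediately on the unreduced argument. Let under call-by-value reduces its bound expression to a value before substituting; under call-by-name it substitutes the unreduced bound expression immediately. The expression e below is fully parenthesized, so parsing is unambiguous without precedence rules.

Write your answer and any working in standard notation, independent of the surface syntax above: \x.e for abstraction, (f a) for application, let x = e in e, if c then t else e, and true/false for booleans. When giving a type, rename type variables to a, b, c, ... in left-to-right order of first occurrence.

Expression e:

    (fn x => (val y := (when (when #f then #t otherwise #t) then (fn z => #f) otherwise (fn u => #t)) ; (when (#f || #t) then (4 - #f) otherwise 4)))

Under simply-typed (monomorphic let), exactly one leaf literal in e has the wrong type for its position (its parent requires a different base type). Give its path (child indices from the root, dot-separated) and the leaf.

Trace:
  unify Bool ~ Bool
  unify Bool ~ Bool
  unify Bool ~ Bool
\z._ : b -> Bool
\u._ : c -> Bool
  unify b -> Bool ~ c -> Bool
  unify b ~ c
  unify Bool ~ Bool
let y : c -> Bool
  unify Bool ~ Bool
  unify Bool ~ Bool
  unify Bool ~ Bool
  unify Int ~ Int
  unify Bool ~ Int
  FAIL: mismatch Bool ~ Int

Answer: 0.1.1.1 : false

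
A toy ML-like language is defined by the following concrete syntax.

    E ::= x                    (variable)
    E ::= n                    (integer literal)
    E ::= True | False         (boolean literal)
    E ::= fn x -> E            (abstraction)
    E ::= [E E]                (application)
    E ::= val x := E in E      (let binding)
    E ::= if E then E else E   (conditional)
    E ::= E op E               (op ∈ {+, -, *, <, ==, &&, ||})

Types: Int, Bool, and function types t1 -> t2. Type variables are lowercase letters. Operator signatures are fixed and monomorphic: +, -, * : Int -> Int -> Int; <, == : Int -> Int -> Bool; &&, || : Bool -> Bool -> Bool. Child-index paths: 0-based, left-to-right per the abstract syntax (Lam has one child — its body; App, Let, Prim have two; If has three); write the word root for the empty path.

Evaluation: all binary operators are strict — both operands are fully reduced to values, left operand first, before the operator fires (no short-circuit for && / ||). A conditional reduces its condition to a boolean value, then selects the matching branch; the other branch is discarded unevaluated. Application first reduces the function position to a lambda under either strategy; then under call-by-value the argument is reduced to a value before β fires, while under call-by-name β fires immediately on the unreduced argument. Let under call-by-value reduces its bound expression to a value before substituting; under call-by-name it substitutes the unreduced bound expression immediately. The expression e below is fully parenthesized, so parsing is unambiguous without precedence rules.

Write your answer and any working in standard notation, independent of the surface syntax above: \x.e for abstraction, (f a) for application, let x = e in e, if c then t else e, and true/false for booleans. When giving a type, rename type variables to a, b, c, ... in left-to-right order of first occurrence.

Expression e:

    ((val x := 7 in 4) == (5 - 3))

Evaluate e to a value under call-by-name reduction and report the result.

Working:
step 0: ((let x = 7 in 4) == (5 - 3))
step 1: [let@0] (4 == (5 - 3))
step 2: [delta@1] (4 == 2)
step 3: [delta@root] false

Answer: false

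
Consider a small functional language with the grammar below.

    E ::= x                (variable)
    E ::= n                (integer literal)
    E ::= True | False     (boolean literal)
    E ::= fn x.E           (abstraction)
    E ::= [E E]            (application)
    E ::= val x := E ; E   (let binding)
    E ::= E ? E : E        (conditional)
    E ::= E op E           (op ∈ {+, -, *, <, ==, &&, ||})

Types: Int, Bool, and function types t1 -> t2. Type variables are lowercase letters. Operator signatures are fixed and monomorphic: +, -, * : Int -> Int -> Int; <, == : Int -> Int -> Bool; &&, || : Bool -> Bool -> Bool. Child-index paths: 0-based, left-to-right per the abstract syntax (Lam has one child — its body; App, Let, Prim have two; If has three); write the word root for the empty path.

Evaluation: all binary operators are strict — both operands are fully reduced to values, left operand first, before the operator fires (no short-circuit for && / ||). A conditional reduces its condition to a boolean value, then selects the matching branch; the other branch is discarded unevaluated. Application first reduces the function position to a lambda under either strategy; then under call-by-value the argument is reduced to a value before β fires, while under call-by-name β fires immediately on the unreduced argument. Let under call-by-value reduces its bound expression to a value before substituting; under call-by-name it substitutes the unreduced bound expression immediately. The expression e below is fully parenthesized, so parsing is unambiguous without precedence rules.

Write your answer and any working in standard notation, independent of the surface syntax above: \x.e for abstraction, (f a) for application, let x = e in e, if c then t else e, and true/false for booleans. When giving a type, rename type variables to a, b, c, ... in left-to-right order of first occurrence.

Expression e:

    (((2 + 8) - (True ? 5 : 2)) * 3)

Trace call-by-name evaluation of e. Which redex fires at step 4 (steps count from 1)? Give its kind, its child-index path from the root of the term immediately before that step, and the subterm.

Answer: delta at root : (5 * 3)

Trace:
step 0: (((2 + 8) - (if true then 5 else 2)) * 3)
step 1: [delta@0.0] ((10 - (if true then 5 else 2)) * 3)
step 2: [if@0.1] ((10 - 5) * 3)
step 3: [delta@0] (5 * 3)
step 4: [delta@root] 15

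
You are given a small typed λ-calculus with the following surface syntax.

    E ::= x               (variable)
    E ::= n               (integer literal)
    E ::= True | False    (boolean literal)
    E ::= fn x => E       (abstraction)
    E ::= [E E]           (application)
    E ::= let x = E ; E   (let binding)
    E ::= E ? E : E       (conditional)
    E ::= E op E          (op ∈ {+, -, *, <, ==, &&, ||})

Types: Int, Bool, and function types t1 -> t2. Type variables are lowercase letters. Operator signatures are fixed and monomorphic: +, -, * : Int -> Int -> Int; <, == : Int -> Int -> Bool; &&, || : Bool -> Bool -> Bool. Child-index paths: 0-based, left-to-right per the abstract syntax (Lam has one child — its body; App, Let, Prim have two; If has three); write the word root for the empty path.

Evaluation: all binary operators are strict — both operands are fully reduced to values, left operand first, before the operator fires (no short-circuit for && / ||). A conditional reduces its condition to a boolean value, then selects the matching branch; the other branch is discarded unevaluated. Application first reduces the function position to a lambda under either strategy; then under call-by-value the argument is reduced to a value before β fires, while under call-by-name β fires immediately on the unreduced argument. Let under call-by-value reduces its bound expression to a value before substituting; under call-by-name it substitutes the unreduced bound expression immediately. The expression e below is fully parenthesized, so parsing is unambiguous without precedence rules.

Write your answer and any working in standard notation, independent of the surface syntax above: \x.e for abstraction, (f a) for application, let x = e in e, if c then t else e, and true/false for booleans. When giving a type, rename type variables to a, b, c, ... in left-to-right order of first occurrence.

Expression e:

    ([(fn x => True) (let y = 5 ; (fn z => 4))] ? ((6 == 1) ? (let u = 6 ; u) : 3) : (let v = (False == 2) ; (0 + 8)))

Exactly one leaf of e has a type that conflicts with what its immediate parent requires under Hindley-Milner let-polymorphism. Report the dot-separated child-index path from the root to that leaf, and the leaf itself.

Answer: 2.0.0 : false

Working:
\x._ : a -> Bool
let y : Int
\z._ : b -> Int
  unify a -> Bool ~ (b -> Int) -> c
  unify a ~ b -> Int
  unify Bool ~ c
_ _ : Bool
  unify Bool ~ Bool
  unify Int ~ Int
  unify Int ~ Int
  unify Bool ~ Bool
let u : Int
u : Int
  unify Int ~ Int
  unify Bool ~ Int
  FAIL: mismatch Bool ~ Int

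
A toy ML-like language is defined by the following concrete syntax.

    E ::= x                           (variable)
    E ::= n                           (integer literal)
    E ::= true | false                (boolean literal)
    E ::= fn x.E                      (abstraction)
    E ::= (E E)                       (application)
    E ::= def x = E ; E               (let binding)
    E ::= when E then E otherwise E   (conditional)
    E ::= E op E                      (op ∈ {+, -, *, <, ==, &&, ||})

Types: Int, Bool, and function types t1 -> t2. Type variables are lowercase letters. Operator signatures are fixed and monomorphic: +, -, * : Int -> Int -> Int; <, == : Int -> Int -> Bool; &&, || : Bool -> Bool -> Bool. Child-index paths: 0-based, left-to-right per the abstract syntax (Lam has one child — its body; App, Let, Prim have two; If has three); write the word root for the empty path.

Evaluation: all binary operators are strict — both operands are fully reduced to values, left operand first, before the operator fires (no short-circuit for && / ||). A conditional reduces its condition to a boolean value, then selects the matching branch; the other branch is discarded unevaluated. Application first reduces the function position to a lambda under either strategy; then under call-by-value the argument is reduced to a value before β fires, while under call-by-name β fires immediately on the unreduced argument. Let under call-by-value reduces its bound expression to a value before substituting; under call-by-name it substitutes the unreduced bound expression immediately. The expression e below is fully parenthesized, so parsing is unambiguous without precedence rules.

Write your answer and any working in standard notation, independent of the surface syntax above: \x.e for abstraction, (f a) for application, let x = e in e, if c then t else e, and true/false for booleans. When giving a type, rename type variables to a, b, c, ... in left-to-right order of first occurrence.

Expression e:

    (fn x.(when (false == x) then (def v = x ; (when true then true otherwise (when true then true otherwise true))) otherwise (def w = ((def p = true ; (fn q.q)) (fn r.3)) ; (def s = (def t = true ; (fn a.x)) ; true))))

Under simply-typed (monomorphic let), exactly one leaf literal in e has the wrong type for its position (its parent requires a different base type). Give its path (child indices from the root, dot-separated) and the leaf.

Answer: 0.0.0 : false

Trace:
  unify Bool ~ Int
  FAIL: mismatch Bool ~ Int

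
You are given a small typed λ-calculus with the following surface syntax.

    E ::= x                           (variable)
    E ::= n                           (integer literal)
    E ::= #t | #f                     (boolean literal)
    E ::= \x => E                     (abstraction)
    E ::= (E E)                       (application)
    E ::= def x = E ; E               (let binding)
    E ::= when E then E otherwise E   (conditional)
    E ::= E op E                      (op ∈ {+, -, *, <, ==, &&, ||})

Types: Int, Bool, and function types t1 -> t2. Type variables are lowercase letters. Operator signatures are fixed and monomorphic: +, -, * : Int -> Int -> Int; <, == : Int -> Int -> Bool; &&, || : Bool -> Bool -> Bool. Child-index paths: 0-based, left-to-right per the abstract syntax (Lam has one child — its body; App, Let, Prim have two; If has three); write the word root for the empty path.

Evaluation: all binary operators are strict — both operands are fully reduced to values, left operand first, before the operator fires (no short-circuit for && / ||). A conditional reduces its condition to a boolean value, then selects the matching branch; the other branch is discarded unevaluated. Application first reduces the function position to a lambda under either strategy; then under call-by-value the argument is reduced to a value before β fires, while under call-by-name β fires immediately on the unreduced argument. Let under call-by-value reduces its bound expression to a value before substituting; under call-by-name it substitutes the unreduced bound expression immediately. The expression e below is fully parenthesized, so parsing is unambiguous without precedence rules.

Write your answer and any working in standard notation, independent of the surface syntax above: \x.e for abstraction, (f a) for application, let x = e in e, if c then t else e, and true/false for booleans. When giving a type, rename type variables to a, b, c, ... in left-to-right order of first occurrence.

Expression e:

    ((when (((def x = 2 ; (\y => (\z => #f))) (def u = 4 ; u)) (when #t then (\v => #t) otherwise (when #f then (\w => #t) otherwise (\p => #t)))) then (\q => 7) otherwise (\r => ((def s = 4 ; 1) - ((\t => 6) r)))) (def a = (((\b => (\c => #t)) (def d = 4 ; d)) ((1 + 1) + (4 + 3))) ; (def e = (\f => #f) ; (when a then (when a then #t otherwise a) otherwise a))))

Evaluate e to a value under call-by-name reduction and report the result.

Derivation:
step 0: ((if (((let x = 2 in (\y.(\z.false))) (let u = 4 in u)) (if true then (\v.true) else (if false then (\w.true) else (\p.true)))) then (\q.7) else (\r.((let s = 4 in 1) - ((\t.6) r)))) (let a = (((\b.(\c.true)) (let d = 4 in d)) ((1 + 1) + (4 + 3))) in (let e = (\f.false) in (if a then (if a then true else a) else a))))
step 1: [let@0.0.0.0] ((if (((\y.(\z.false)) (let u = 4 in u)) (if true then (\v.true) else (if false then (\w.true) else (\p.true)))) then (\q.7) else (\r.((let s = 4 in 1) - ((\t.6) r)))) (let a = (((\b.(\c.true)) (let d = 4 in d)) ((1 + 1) + (4 + 3))) in (let e = (\f.false) in (if a then (if a then true else a) else a))))
step 2: [beta@0.0.0] ((if ((\z.false) (if true then (\v.true) else (if false then (\w.true) else (\p.true)))) then (\q.7) else (\r.((let s = 4 in 1) - ((\t.6) r)))) (let a = (((\b.(\c.true)) (let d = 4 in d)) ((1 + 1) + (4 + 3))) in (let e = (\f.false) in (if a then (if a then true else a) else a))))
step 3: [beta@0.0] ((if false then (\q.7) else (\r.((let s = 4 in 1) - ((\t.6) r)))) (let a = (((\b.(\c.true)) (let d = 4 in d)) ((1 + 1) + (4 + 3))) in (let e = (\f.false) in (if a then (if a then true else a) else a))))
step 4: [if@0] ((\r.((let s = 4 in 1) - ((\t.6) r))) (let a = (((\b.(\c.true)) (let d = 4 in d)) ((1 + 1) + (4 + 3))) in (let e = (\f.false) in (if a then (if a then true else a) else a))))
step 5: [beta@root] ((let s = 4 in 1) - ((\t.6) (let a = (((\b.(\c.true)) (let d = 4 in d)) ((1 + 1) + (4 + 3))) in (let e = (\f.false) in (if a then (if a then true else a) else a)))))
step 6: [let@0] (1 - ((\t.6) (let a = (((\b.(\c.true)) (let d = 4 in d)) ((1 + 1) + (4 + 3))) in (let e = (\f.false) in (if a then (if a then true else a) else a)))))
step 7: [beta@1] (1 - 6)
step 8: [delta@root] -5

Answer: -5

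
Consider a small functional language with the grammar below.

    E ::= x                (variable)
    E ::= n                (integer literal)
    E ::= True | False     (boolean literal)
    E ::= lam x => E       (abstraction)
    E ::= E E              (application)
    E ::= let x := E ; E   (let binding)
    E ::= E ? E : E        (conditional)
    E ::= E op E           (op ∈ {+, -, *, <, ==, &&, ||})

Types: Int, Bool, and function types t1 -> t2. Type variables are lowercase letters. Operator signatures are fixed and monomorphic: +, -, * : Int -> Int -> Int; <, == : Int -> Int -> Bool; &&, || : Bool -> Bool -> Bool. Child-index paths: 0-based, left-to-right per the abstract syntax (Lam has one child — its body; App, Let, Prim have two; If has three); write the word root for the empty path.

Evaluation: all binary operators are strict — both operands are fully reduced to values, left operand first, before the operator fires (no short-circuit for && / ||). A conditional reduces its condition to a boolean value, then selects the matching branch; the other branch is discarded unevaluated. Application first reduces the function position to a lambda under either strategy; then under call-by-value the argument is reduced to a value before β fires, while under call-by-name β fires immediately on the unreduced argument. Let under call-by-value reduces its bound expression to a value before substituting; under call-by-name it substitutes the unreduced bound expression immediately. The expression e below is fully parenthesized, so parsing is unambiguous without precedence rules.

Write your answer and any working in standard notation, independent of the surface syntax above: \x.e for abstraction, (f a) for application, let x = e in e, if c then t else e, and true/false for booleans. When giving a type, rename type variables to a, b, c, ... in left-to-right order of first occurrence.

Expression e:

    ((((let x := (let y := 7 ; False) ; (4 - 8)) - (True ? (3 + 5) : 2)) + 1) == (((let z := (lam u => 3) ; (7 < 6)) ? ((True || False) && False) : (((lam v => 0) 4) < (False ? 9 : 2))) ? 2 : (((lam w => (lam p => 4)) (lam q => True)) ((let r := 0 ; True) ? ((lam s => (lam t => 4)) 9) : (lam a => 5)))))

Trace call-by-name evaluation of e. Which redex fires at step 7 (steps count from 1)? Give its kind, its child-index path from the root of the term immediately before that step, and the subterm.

Working:
step 0: ((((let x = (let y = 7 in false) in (4 - 8)) - (if true then (3 + 5) else 2)) + 1) == (if (if (let z = (\u.3) in (7 < 6)) then ((true || false) && false) else (((\v.0) 4) < (if false then 9 else 2))) then 2 else (((\w.(\p.4)) (\q.true)) (if (let r = 0 in true) then ((\s.(\t.4)) 9) else (\a.5)))))
step 1: [let@0.0.0] ((((4 - 8) - (if true then (3 + 5) else 2)) + 1) == (if (if (let z = (\u.3) in (7 < 6)) then ((true || false) && false) else (((\v.0) 4) < (if false then 9 else 2))) then 2 else (((\w.(\p.4)) (\q.true)) (if (let r = 0 in true) then ((\s.(\t.4)) 9) else (\a.5)))))
step 2: [delta@0.0.0] (((-4 - (if true then (3 + 5) else 2)) + 1) == (if (if (let z = (\u.3) in (7 < 6)) then ((true || false) && false) else (((\v.0) 4) < (if false then 9 else 2))) then 2 else (((\w.(\p.4)) (\q.true)) (if (let r = 0 in true) then ((\s.(\t.4)) 9) else (\a.5)))))
step 3: [if@0.0.1] (((-4 - (3 + 5)) + 1) == (if (if (let z = (\u.3) in (7 < 6)) then ((true || false) && false) else (((\v.0) 4) < (if false then 9 else 2))) then 2 else (((\w.(\p.4)) (\q.true)) (if (let r = 0 in true) then ((\s.(\t.4)) 9) else (\a.5)))))
step 4: [delta@0.0.1] (((-4 - 8) + 1) == (if (if (let z = (\u.3) in (7 < 6)) then ((true || false) && false) else (((\v.0) 4) < (if false then 9 else 2))) then 2 else (((\w.(\p.4)) (\q.true)) (if (let r = 0 in true) then ((\s.(\t.4)) 9) else (\a.5)))))
step 5: [delta@0.0] ((-12 + 1) == (if (if (let z = (\u.3) in (7 < 6)) then ((true || false) && false) else (((\v.0) 4) < (if false then 9 else 2))) then 2 else (((\w.(\p.4)) (\q.true)) (if (let r = 0 in true) then ((\s.(\t.4)) 9) else (\a.5)))))
step 6: [delta@0] (-11 == (if (if (let z = (\u.3) in (7 < 6)) then ((true || false) && false) else (((\v.0) 4) < (if false then 9 else 2))) then 2 else (((\w.(\p.4)) (\q.true)) (if (let r = 0 in true) then ((\s.(\t.4)) 9) else (\a.5)))))
step 7: [let@1.0.0] (-11 == (if (if (7 < 6) then ((true || false) && false) else (((\v.0) 4) < (if false then 9 else 2))) then 2 else (((\w.(\p.4)) (\q.true)) (if (let r = 0 in true) then ((\s.(\t.4)) 9) else (\a.5)))))

Answer: let at 1.0.0 : (let z = (\u.3) in (7 < 6))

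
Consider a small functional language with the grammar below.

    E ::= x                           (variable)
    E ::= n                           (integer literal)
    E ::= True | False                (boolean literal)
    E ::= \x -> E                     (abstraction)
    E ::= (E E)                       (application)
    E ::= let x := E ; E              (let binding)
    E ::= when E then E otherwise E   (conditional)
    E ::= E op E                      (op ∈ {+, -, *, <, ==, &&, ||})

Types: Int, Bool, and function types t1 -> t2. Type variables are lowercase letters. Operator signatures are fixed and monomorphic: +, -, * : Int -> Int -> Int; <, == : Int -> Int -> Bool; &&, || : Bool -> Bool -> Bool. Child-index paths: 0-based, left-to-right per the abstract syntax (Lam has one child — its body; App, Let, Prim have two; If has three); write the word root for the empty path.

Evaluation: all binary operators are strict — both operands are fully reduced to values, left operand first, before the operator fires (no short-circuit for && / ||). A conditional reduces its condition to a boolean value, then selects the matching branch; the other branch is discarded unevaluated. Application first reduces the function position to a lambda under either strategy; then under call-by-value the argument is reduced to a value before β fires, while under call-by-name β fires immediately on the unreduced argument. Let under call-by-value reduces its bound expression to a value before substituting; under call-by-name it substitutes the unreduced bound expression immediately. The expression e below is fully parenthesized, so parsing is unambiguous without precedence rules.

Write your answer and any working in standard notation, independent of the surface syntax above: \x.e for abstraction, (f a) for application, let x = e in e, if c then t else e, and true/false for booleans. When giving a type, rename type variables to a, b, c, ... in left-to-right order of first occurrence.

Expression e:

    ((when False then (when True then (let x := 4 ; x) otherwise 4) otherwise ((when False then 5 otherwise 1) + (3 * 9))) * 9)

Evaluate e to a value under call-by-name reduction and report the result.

Answer: 252

Working:
step 0: ((if false then (if true then (let x = 4 in x) else 4) else ((if false then 5 else 1) + (3 * 9))) * 9)
step 1: [if@0] (((if false then 5 else 1) + (3 * 9)) * 9)
step 2: [if@0.0] ((1 + (3 * 9)) * 9)
step 3: [delta@0.1] ((1 + 27) * 9)
step 4: [delta@0] (28 * 9)
step 5: [delta@root] 252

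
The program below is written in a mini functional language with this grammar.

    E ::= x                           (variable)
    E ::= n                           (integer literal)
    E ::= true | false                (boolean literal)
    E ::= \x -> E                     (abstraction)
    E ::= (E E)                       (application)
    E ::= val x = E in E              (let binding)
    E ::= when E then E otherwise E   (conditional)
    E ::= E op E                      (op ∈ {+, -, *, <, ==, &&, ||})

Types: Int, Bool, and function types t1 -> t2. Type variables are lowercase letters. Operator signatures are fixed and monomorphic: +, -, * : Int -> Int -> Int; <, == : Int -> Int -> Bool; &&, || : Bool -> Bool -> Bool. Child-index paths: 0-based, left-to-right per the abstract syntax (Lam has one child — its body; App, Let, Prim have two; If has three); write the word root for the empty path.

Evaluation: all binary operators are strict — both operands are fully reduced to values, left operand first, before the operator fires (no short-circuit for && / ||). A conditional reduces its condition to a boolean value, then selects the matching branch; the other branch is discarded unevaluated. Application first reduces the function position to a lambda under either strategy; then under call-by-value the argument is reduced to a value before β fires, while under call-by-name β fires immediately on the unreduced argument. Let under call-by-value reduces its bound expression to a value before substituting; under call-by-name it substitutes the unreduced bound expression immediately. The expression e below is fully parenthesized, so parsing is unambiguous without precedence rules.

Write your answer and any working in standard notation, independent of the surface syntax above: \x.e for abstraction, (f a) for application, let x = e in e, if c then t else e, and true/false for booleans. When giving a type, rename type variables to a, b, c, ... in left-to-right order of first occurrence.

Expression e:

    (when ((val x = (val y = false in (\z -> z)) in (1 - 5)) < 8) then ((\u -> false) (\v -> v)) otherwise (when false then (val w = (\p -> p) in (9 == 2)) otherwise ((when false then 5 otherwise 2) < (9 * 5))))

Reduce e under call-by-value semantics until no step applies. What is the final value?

Derivation:
step 0: (if ((let x = (let y = false in (\z.z)) in (1 - 5)) < 8) then ((\u.false) (\v.v)) else (if false then (let w = (\p.p) in (9 == 2)) else ((if false then 5 else 2) < (9 * 5))))
step 1: [let@0.0.0] (if ((let x = (\z.z) in (1 - 5)) < 8) then ((\u.false) (\v.v)) else (if false then (let w = (\p.p) in (9 == 2)) else ((if false then 5 else 2) < (9 * 5))))
step 2: [let@0.0] (if ((1 - 5) < 8) then ((\u.false) (\v.v)) else (if false then (let w = (\p.p) in (9 == 2)) else ((if false then 5 else 2) < (9 * 5))))
step 3: [delta@0.0] (if (-4 < 8) then ((\u.false) (\v.v)) else (if false then (let w = (\p.p) in (9 == 2)) else ((if false then 5 else 2) < (9 * 5))))
step 4: [delta@0] (if true then ((\u.false) (\v.v)) else (if false then (let w = (\p.p) in (9 == 2)) else ((if false then 5 else 2) < (9 * 5))))
step 5: [if@root] ((\u.false) (\v.v))
step 6: [beta@root] false

Answer: false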